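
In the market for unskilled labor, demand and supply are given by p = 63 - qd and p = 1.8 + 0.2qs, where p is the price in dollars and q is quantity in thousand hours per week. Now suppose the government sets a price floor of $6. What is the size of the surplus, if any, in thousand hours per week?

Rearranging demand gives qd = 63 - p; rearranging supply gives qs = 5p - 9. Equilibrium: 63 - p = 5p - 9, so 72 = 6p and p* = 12, q* = 51.
The floor of 6 is below the equilibrium price 12, so it is not binding; the market clears at p* = 12, q* = 51.
Since the control does not bind, there is no surplus.

0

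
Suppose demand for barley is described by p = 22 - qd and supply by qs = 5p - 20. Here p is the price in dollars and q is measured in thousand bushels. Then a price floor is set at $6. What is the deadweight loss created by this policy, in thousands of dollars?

0

Rearranging demand gives qd = 22 - p. Without the control the market clears where 22 - p = 5p - 20, i.e. p* = 7 and q* = 15.
Since 6 is below p* = 7, the floor does not bind and the free-market outcome prevails.
Since the control does not bind, no trades are prevented and deadweight loss is zero.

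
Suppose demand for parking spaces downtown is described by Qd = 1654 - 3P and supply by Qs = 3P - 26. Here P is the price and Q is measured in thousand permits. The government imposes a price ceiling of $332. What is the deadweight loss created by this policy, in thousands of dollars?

In a free market, 1654 - 3P = 3P - 26 gives the equilibrium P* = 280, Q* = 814.
The ceiling of 332 is above the equilibrium price 280, so it is not binding; the market clears at P* = 280, Q* = 814.
Since the control does not bind, no trades are prevented and deadweight loss is zero.

0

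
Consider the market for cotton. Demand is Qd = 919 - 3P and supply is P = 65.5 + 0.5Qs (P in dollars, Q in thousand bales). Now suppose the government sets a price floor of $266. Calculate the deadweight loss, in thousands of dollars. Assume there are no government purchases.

11760

Rearranging supply gives Qs = 2P - 131. Without the control the market clears where 919 - 3P = 2P - 131, i.e. P* = 210 and Q* = 289.
Because the floor (266) lies above the market-clearing price, it is binding.
At P = 266: Qd = 919 - 3·266 = 121 and Qs = 2·266 - 131 = 401.
Quantity traded falls to 121. At Q = 121 the demand price is (919 - 121)/3 = 266 and the supply price is (131 + 121)/2 = 126.
Deadweight loss = ½ · (266 - 126) · (289 - 121) = ½ · 140 · 168 = 11760.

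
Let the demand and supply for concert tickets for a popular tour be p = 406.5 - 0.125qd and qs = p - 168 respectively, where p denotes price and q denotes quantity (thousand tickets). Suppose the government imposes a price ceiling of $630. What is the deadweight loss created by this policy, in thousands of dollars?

Rearranging demand gives qd = 3252 - 8p. In a free market, 3252 - 8p = p - 168 gives the equilibrium p* = 380, q* = 212.
The ceiling of 630 is above the equilibrium price 380, so it is not binding; the market clears at p* = 380, q* = 212.
Since the control does not bind, no trades are prevented and deadweight loss is zero.

0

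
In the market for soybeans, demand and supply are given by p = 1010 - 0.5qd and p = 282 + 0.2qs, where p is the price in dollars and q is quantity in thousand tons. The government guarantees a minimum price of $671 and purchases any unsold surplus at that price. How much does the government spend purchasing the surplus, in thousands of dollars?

850157

Rearranging demand gives qd = 2020 - 2p; rearranging supply gives qs = 5p - 1410. Setting quantity demanded equal to quantity supplied, 2020 - 2p = 5p - 1410, gives p* = 490 and q* = 1040.
Since 671 > 490, the floor is binding.
At p = 671: qd = 2020 - 2·671 = 678 and qs = 5·671 - 1410 = 1945.
Surplus = qs - qd = 1267.
Government expenditure = surplus × support price = 1267 × 671 = 850157.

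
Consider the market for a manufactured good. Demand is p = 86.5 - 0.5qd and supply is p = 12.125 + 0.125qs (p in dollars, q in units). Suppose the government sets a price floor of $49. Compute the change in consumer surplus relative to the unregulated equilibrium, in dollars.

Rearranging demand gives qd = 173 - 2p; rearranging supply gives qs = 8p - 97. Without the control the market clears where 173 - 2p = 8p - 97, i.e. p* = 27 and q* = 119.
The floor of 49 is above the equilibrium price 27, so it binds.
At p = 49: qd = 173 - 2·49 = 75 and qs = 8·49 - 97 = 295.
Consumer surplus without the control is ½ · (86.5 - 27) · 119 = 3540.25.
With the floor, consumers buy 75 units at 49, so CS = ½ · (86.5 - 49) · 75 = 1406.25.
Change in consumer surplus = 1406.25 - 3540.25 = -2134.

-2134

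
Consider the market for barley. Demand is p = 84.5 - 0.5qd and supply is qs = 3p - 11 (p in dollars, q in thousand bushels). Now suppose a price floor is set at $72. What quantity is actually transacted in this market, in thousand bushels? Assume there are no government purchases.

25

Rearranging demand gives qd = 169 - 2p. Without the control the market clears where 169 - 2p = 3p - 11, i.e. p* = 36 and q* = 97.
Since 72 > 36, the floor is binding.
At p = 72: qd = 169 - 2·72 = 25 and qs = 3·72 - 11 = 205.
The quantity actually transacted is the short side, demand: 25.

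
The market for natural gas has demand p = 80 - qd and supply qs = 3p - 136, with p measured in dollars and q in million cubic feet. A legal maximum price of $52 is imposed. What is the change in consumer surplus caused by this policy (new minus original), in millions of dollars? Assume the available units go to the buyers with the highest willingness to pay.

Rearranging demand gives qd = 80 - p. Setting quantity demanded equal to quantity supplied, 80 - p = 3p - 136, gives p* = 54 and q* = 26.
Because the ceiling (52) lies below the market-clearing price, it is binding.
At p = 52: qd = 80 - 52 = 28 and qs = 3·52 - 136 = 20.
Consumer surplus without the control is ½ · (80 - 54) · 26 = 338.
With the ceiling, 20 units are sold at 52 (assume they go to the highest-value buyers). The demand price at q = 20 is 60, so CS = ½ · [(80 - 52) + (60 - 52)] · 20 = 360.
Change in consumer surplus = 360 - 338 = 22.

22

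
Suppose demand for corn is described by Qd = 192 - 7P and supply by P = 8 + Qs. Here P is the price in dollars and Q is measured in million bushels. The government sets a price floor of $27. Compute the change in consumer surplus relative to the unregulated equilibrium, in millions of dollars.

-20

Rearranging supply gives Qs = P - 8. Without the control the market clears where 192 - 7P = P - 8, i.e. P* = 25 and Q* = 17.
Because the floor (27) lies above the market-clearing price, it is binding.
At P = 27: Qd = 192 - 7·27 = 3 and Qs = 27 - 8 = 19.
Consumer surplus without the control is ½ · (192/7 - 25) · 17 = 289/14.
With the floor, consumers buy 3 units at 27, so CS = ½ · (192/7 - 27) · 3 = 9/14.
Change in consumer surplus = 9/14 - 289/14 = -20.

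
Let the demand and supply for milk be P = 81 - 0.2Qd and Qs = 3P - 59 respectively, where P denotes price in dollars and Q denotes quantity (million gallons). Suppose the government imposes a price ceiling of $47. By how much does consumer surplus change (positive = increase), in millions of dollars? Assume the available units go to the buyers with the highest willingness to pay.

Rearranging demand gives Qd = 405 - 5P. Equilibrium: 405 - 5P = 3P - 59, so 464 = 8P and P* = 58, Q* = 115.
The ceiling of 47 is below the equilibrium price 58, so it binds.
At P = 47: Qd = 405 - 5·47 = 170 and Qs = 3·47 - 59 = 82.
Consumer surplus without the control is ½ · (81 - 58) · 115 = 1322.5.
With the ceiling, 82 units are sold at 47 (assume they go to the highest-value buyers). The demand price at Q = 82 is 64.6, so CS = ½ · [(81 - 47) + (64.6 - 47)] · 82 = 2115.6.
Change in consumer surplus = 2115.6 - 1322.5 = 793.1.

793.1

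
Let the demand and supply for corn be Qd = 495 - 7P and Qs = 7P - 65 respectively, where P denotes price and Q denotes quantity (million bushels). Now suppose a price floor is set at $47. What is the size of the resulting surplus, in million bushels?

98

In a free market, 495 - 7P = 7P - 65 gives the equilibrium P* = 40, Q* = 215.
The floor of 47 is above the equilibrium price 40, so it binds.
At P = 47: Qd = 495 - 7·47 = 166 and Qs = 7·47 - 65 = 264.
Surplus = Qs - Qd = 264 - 166 = 98.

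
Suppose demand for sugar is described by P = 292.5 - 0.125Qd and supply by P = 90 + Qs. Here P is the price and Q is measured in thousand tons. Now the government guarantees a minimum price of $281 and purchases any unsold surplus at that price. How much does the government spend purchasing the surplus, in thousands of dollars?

Rearranging demand gives Qd = 2340 - 8P; rearranging supply gives Qs = P - 90. Setting quantity demanded equal to quantity supplied, 2340 - 8P = P - 90, gives P* = 270 and Q* = 180.
The floor of 281 is above the equilibrium price 270, so it binds.
At P = 281: Qd = 2340 - 8·281 = 92 and Qs = 281 - 90 = 191.
Surplus = Qs - Qd = 99.
Government expenditure = surplus × support price = 99 × 281 = 27819.

27819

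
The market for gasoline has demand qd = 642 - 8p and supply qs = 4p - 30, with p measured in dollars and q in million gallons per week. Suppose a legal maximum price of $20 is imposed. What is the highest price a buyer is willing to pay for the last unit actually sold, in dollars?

Setting quantity demanded equal to quantity supplied, 642 - 8p = 4p - 30, gives p* = 56 and q* = 194.
Because the ceiling (20) lies below the market-clearing price, it is binding.
At p = 20: qd = 642 - 8·20 = 482 and qs = 4·20 - 30 = 50.
Only 50 units reach the market. On the demand curve, the marginal buyer's willingness to pay at q = 50 is (642 - 50)/8 = 74.

74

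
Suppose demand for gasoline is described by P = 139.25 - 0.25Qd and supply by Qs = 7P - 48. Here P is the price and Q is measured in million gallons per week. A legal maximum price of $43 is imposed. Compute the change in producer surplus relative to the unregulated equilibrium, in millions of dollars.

-3540

Rearranging demand gives Qd = 557 - 4P. Setting quantity demanded equal to quantity supplied, 557 - 4P = 7P - 48, gives P* = 55 and Q* = 337.
Because the ceiling (43) lies below the market-clearing price, it is binding.
At P = 43: Qd = 557 - 4·43 = 385 and Qs = 7·43 - 48 = 253.
Producer surplus without the control is ½ · (55 - 48/7) · 337 = 113569/14.
With the ceiling, producers sell 253 units at 43, so PS = ½ · (43 - 48/7) · 253 = 64009/14.
Change in producer surplus = 64009/14 - 113569/14 = -3540.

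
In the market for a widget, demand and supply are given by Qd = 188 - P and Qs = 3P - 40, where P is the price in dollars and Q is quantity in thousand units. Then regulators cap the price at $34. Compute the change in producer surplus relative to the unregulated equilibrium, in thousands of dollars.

-2219.5

In a free market, 188 - P = 3P - 40 gives the equilibrium P* = 57, Q* = 131.
Because the ceiling (34) lies below the market-clearing price, it is binding.
At P = 34: Qd = 188 - 34 = 154 and Qs = 3·34 - 40 = 62.
Producer surplus without the control is ½ · (57 - 40/3) · 131 = 17161/6.
With the ceiling, producers sell 62 units at 34, so PS = ½ · (34 - 40/3) · 62 = 1922/3.
Change in producer surplus = 1922/3 - 17161/6 = -2219.5.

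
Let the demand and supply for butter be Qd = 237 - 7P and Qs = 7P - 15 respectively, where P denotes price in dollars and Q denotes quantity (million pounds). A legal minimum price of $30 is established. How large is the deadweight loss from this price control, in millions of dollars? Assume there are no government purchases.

In a free market, 237 - 7P = 7P - 15 gives the equilibrium P* = 18, Q* = 111.
Because the floor (30) lies above the market-clearing price, it is binding.
At P = 30: Qd = 237 - 7·30 = 27 and Qs = 7·30 - 15 = 195.
Quantity traded falls to 27. At Q = 27 the demand price is (237 - 27)/7 = 30 and the supply price is (15 + 27)/7 = 6.
Deadweight loss = ½ · (30 - 6) · (111 - 27) = ½ · 24 · 84 = 1008.

1008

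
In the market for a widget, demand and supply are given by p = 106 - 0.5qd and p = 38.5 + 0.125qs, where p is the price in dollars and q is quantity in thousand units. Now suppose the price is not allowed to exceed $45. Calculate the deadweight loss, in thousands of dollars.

Rearranging demand gives qd = 212 - 2p; rearranging supply gives qs = 8p - 308. Equilibrium: 212 - 2p = 8p - 308, so 520 = 10p and p* = 52, q* = 108.
The ceiling of 45 is below the equilibrium price 52, so it binds.
At p = 45: qd = 212 - 2·45 = 122 and qs = 8·45 - 308 = 52.
Quantity traded falls to 52. At q = 52 the demand price is (212 - 52)/2 = 80 and the supply price is (308 + 52)/8 = 45.
Deadweight loss = ½ · (80 - 45) · (108 - 52) = ½ · 35 · 56 = 980.

980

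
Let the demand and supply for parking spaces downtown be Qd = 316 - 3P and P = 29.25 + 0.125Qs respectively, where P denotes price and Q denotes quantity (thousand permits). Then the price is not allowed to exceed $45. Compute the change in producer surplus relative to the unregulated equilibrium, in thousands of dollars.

Rearranging supply gives Qs = 8P - 234. Equilibrium: 316 - 3P = 8P - 234, so 550 = 11P and P* = 50, Q* = 166.
Since 45 < 50, the ceiling is binding.
At P = 45: Qd = 316 - 3·45 = 181 and Qs = 8·45 - 234 = 126.
Producer surplus without the control is ½ · (50 - 29.25) · 166 = 1722.25.
With the ceiling, producers sell 126 units at 45, so PS = ½ · (45 - 29.25) · 126 = 992.25.
Change in producer surplus = 992.25 - 1722.25 = -730.

-730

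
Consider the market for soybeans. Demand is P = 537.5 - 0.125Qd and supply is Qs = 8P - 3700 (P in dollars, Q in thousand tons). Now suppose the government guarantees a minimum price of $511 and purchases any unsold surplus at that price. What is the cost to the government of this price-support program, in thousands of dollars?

Rearranging demand gives Qd = 4300 - 8P. Setting quantity demanded equal to quantity supplied, 4300 - 8P = 8P - 3700, gives P* = 500 and Q* = 300.
Because the floor (511) lies above the market-clearing price, it is binding.
At P = 511: Qd = 4300 - 8·511 = 212 and Qs = 8·511 - 3700 = 388.
Surplus = Qs - Qd = 176.
Government expenditure = surplus × support price = 176 × 511 = 89936.

89936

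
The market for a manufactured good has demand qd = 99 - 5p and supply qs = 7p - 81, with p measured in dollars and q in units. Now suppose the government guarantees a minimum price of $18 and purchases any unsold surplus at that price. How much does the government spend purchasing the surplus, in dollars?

648

Without the control the market clears where 99 - 5p = 7p - 81, i.e. p* = 15 and q* = 24.
Because the floor (18) lies above the market-clearing price, it is binding.
At p = 18: qd = 99 - 5·18 = 9 and qs = 7·18 - 81 = 45.
Surplus = qs - qd = 36.
Government expenditure = surplus × support price = 36 × 18 = 648.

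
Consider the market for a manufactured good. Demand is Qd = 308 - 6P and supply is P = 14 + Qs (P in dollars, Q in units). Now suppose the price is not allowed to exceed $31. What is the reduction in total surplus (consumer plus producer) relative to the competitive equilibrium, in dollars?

131.25

Rearranging supply gives Qs = P - 14. Setting quantity demanded equal to quantity supplied, 308 - 6P = P - 14, gives P* = 46 and Q* = 32.
The ceiling of 31 is below the equilibrium price 46, so it binds.
At P = 31: Qd = 308 - 6·31 = 122 and Qs = 31 - 14 = 17.
Quantity traded falls to 17. At Q = 17 the demand price is (308 - 17)/6 = 48.5 and the supply price is 14 + 17 = 31.
Deadweight loss = ½ · (48.5 - 31) · (32 - 17) = ½ · 17.5 · 15 = 131.25.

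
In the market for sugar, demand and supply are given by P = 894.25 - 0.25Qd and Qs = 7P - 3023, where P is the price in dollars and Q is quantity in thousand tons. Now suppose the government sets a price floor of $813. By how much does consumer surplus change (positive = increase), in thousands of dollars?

Rearranging demand gives Qd = 3577 - 4P. Without the control the market clears where 3577 - 4P = 7P - 3023, i.e. P* = 600 and Q* = 1177.
Because the floor (813) lies above the market-clearing price, it is binding.
At P = 813: Qd = 3577 - 4·813 = 325 and Qs = 7·813 - 3023 = 2668.
Consumer surplus without the control is ½ · (894.25 - 600) · 1177 = 173166.125.
With the floor, consumers buy 325 units at 813, so CS = ½ · (894.25 - 813) · 325 = 13203.125.
Change in consumer surplus = 13203.125 - 173166.125 = -159963.

-159963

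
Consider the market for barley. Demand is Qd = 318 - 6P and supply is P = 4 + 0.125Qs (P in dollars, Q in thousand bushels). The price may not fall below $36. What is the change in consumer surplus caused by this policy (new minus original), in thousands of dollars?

-1485

Rearranging supply gives Qs = 8P - 32. Without the control the market clears where 318 - 6P = 8P - 32, i.e. P* = 25 and Q* = 168.
Since 36 > 25, the floor is binding.
At P = 36: Qd = 318 - 6·36 = 102 and Qs = 8·36 - 32 = 256.
Consumer surplus without the control is ½ · (53 - 25) · 168 = 2352.
With the floor, consumers buy 102 units at 36, so CS = ½ · (53 - 36) · 102 = 867.
Change in consumer surplus = 867 - 2352 = -1485.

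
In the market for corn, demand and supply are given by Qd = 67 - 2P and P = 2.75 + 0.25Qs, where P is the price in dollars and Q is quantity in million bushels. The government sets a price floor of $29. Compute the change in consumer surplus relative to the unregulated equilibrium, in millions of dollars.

Rearranging supply gives Qs = 4P - 11. In a free market, 67 - 2P = 4P - 11 gives the equilibrium P* = 13, Q* = 41.
Because the floor (29) lies above the market-clearing price, it is binding.
At P = 29: Qd = 67 - 2·29 = 9 and Qs = 4·29 - 11 = 105.
Consumer surplus without the control is ½ · (33.5 - 13) · 41 = 420.25.
With the floor, consumers buy 9 units at 29, so CS = ½ · (33.5 - 29) · 9 = 20.25.
Change in consumer surplus = 20.25 - 420.25 = -400.

-400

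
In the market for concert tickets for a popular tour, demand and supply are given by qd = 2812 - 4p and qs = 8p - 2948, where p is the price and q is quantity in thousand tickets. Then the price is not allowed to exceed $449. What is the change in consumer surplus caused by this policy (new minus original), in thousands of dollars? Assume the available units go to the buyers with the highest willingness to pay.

Equilibrium: 2812 - 4p = 8p - 2948, so 5760 = 12p and p* = 480, q* = 892.
Since 449 < 480, the ceiling is binding.
At p = 449: qd = 2812 - 4·449 = 1016 and qs = 8·449 - 2948 = 644.
Consumer surplus without the control is ½ · (703 - 480) · 892 = 99458.
With the ceiling, 644 units are sold at 449 (assume they go to the highest-value buyers). The demand price at q = 644 is 542, so CS = ½ · [(703 - 449) + (542 - 449)] · 644 = 111734.
Change in consumer surplus = 111734 - 99458 = 12276.

12276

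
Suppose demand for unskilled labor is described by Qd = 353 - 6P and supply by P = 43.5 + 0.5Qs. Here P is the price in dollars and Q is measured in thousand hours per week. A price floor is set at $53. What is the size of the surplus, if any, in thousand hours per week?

Rearranging supply gives Qs = 2P - 87. In a free market, 353 - 6P = 2P - 87 gives the equilibrium P* = 55, Q* = 23.
The floor of 53 is below the equilibrium price 55, so it is not binding; the market clears at P* = 55, Q* = 23.
Since the control does not bind, there is no surplus.

0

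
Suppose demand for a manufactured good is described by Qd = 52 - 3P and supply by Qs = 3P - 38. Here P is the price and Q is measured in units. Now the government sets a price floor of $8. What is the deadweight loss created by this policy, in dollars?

Setting quantity demanded equal to quantity supplied, 52 - 3P = 3P - 38, gives P* = 15 and Q* = 7.
The floor of 8 is below the equilibrium price 15, so it is not binding; the market clears at P* = 15, Q* = 7.
Since the control does not bind, no trades are prevented and deadweight loss is zero.

0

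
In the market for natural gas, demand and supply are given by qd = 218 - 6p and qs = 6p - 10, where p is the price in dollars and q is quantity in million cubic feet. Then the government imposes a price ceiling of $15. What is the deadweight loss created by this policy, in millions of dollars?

Equilibrium: 218 - 6p = 6p - 10, so 228 = 12p and p* = 19, q* = 104.
The ceiling of 15 is below the equilibrium price 19, so it binds.
At p = 15: qd = 218 - 6·15 = 128 and qs = 6·15 - 10 = 80.
Quantity traded falls to 80. At q = 80 the demand price is (218 - 80)/6 = 23 and the supply price is (10 + 80)/6 = 15.
Deadweight loss = ½ · (23 - 15) · (104 - 80) = ½ · 8 · 24 = 96.

96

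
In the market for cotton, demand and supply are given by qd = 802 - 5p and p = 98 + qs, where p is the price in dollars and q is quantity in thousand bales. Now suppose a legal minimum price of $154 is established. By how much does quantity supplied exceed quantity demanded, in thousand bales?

24

Rearranging supply gives qs = p - 98. Setting quantity demanded equal to quantity supplied, 802 - 5p = p - 98, gives p* = 150 and q* = 52.
The floor of 154 is above the equilibrium price 150, so it binds.
At p = 154: qd = 802 - 5·154 = 32 and qs = 154 - 98 = 56.
Surplus = qs - qd = 56 - 32 = 24.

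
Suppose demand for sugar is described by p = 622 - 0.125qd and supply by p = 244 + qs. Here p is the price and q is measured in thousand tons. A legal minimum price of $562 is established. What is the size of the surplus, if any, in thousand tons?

0

Rearranging demand gives qd = 4976 - 8p; rearranging supply gives qs = p - 244. Equilibrium: 4976 - 8p = p - 244, so 5220 = 9p and p* = 580, q* = 336.
Since 562 is below p* = 580, the floor does not bind and the free-market outcome prevails.
Since the control does not bind, there is no surplus.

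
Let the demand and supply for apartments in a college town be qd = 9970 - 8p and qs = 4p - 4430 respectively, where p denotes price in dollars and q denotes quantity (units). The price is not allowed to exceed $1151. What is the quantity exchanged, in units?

174

In a free market, 9970 - 8p = 4p - 4430 gives the equilibrium p* = 1200, q* = 370.
Because the ceiling (1151) lies below the market-clearing price, it is binding.
At p = 1151: qd = 9970 - 8·1151 = 762 and qs = 4·1151 - 4430 = 174.
The quantity actually transacted is the short side, supply: 174.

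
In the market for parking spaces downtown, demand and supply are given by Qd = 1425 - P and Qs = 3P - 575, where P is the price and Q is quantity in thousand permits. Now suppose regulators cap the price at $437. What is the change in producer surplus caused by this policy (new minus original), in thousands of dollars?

-52321.5

Without the control the market clears where 1425 - P = 3P - 575, i.e. P* = 500 and Q* = 925.
The ceiling of 437 is below the equilibrium price 500, so it binds.
At P = 437: Qd = 1425 - 437 = 988 and Qs = 3·437 - 575 = 736.
Producer surplus without the control is ½ · (500 - 575/3) · 925 = 855625/6.
With the ceiling, producers sell 736 units at 437, so PS = ½ · (437 - 575/3) · 736 = 270848/3.
Change in producer surplus = 270848/3 - 855625/6 = -52321.5.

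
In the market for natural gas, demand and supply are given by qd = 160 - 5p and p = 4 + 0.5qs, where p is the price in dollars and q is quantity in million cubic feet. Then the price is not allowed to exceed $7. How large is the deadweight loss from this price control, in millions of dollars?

404.6

Rearranging supply gives qs = 2p - 8. In a free market, 160 - 5p = 2p - 8 gives the equilibrium p* = 24, q* = 40.
The ceiling of 7 is below the equilibrium price 24, so it binds.
At p = 7: qd = 160 - 5·7 = 125 and qs = 2·7 - 8 = 6.
Quantity traded falls to 6. At q = 6 the demand price is (160 - 6)/5 = 30.8 and the supply price is (8 + 6)/2 = 7.
Deadweight loss = ½ · (30.8 - 7) · (40 - 6) = ½ · 23.8 · 34 = 404.6.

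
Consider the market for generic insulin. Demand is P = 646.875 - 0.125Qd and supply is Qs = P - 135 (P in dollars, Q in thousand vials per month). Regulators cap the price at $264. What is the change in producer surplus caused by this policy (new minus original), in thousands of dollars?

Rearranging demand gives Qd = 5175 - 8P. Equilibrium: 5175 - 8P = P - 135, so 5310 = 9P and P* = 590, Q* = 455.
The ceiling of 264 is below the equilibrium price 590, so it binds.
At P = 264: Qd = 5175 - 8·264 = 3063 and Qs = 264 - 135 = 129.
Producer surplus without the control is ½ · (590 - 135) · 455 = 103512.5.
With the ceiling, producers sell 129 units at 264, so PS = ½ · (264 - 135) · 129 = 8320.5.
Change in producer surplus = 8320.5 - 103512.5 = -95192.

-95192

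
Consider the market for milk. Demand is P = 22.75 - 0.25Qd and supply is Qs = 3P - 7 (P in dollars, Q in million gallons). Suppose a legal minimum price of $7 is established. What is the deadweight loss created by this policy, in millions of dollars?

Rearranging demand gives Qd = 91 - 4P. Equilibrium: 91 - 4P = 3P - 7, so 98 = 7P and P* = 14, Q* = 35.
The floor of 7 is below the equilibrium price 14, so it is not binding; the market clears at P* = 14, Q* = 35.
Since the control does not bind, no trades are prevented and deadweight loss is zero.

0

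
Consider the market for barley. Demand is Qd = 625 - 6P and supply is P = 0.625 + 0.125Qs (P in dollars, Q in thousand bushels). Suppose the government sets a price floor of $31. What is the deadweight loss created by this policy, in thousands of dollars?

Rearranging supply gives Qs = 8P - 5. Setting quantity demanded equal to quantity supplied, 625 - 6P = 8P - 5, gives P* = 45 and Q* = 355.
Since 31 is below P* = 45, the floor does not bind and the free-market outcome prevails.
Since the control does not bind, no trades are prevented and deadweight loss is zero.

0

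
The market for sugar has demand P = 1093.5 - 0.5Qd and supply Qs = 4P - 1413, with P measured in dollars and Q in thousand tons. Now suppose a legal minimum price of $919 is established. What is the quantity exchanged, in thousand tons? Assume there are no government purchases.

349

Rearranging demand gives Qd = 2187 - 2P. In a free market, 2187 - 2P = 4P - 1413 gives the equilibrium P* = 600, Q* = 987.
The floor of 919 is above the equilibrium price 600, so it binds.
At P = 919: Qd = 2187 - 2·919 = 349 and Qs = 4·919 - 1413 = 2263.
The quantity actually transacted is the short side, demand: 349.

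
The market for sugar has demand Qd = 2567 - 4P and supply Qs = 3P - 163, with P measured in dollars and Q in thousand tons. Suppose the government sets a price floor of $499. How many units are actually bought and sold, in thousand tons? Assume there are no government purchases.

571

Equilibrium: 2567 - 4P = 3P - 163, so 2730 = 7P and P* = 390, Q* = 1007.
Since 499 > 390, the floor is binding.
At P = 499: Qd = 2567 - 4·499 = 571 and Qs = 3·499 - 163 = 1334.
The quantity actually transacted is the short side, demand: 571.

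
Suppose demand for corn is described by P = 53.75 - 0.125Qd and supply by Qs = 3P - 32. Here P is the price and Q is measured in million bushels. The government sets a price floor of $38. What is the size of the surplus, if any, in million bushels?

0

Rearranging demand gives Qd = 430 - 8P. Without the control the market clears where 430 - 8P = 3P - 32, i.e. P* = 42 and Q* = 94.
Since 38 is below P* = 42, the floor does not bind and the free-market outcome prevails.
Since the control does not bind, there is no surplus.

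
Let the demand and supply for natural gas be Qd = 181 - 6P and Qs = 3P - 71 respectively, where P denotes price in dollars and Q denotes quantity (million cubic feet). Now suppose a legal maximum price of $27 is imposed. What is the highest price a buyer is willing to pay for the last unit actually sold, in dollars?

Equilibrium: 181 - 6P = 3P - 71, so 252 = 9P and P* = 28, Q* = 13.
The ceiling of 27 is below the equilibrium price 28, so it binds.
At P = 27: Qd = 181 - 6·27 = 19 and Qs = 3·27 - 71 = 10.
Only 10 units reach the market. On the demand curve, the marginal buyer's willingness to pay at Q = 10 is (181 - 10)/6 = 28.5.

28.5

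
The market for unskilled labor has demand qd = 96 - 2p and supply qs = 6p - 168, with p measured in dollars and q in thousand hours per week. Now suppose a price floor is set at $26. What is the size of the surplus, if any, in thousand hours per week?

Setting quantity demanded equal to quantity supplied, 96 - 2p = 6p - 168, gives p* = 33 and q* = 30.
The floor of 26 is below the equilibrium price 33, so it is not binding; the market clears at p* = 33, q* = 30.
Since the control does not bind, there is no surplus.

0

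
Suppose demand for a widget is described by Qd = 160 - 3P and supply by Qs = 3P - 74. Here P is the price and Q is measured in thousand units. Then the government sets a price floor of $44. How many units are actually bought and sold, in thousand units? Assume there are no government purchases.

In a free market, 160 - 3P = 3P - 74 gives the equilibrium P* = 39, Q* = 43.
Since 44 > 39, the floor is binding.
At P = 44: Qd = 160 - 3·44 = 28 and Qs = 3·44 - 74 = 58.
The quantity actually transacted is the short side, demand: 28.

28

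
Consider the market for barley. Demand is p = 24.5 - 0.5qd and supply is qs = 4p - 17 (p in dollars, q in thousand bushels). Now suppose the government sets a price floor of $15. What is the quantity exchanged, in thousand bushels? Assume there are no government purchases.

Rearranging demand gives qd = 49 - 2p. Setting quantity demanded equal to quantity supplied, 49 - 2p = 4p - 17, gives p* = 11 and q* = 27.
Since 15 > 11, the floor is binding.
At p = 15: qd = 49 - 2·15 = 19 and qs = 4·15 - 17 = 43.
The quantity actually transacted is the short side, demand: 19.

19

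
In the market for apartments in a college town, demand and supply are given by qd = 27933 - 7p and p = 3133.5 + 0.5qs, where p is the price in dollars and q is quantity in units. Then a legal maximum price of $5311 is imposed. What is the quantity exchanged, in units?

1333

Rearranging supply gives qs = 2p - 6267. Setting quantity demanded equal to quantity supplied, 27933 - 7p = 2p - 6267, gives p* = 3800 and q* = 1333.
Since 5311 is above p* = 3800, the ceiling does not bind and the free-market outcome prevails.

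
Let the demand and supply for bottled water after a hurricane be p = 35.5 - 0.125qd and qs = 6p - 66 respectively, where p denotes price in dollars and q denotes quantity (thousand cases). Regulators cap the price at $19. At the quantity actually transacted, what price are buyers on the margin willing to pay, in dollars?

29.5

Rearranging demand gives qd = 284 - 8p. Setting quantity demanded equal to quantity supplied, 284 - 8p = 6p - 66, gives p* = 25 and q* = 84.
Because the ceiling (19) lies below the market-clearing price, it is binding.
At p = 19: qd = 284 - 8·19 = 132 and qs = 6·19 - 66 = 48.
Only 48 units reach the market. On the demand curve, the marginal buyer's willingness to pay at q = 48 is (284 - 48)/8 = 29.5.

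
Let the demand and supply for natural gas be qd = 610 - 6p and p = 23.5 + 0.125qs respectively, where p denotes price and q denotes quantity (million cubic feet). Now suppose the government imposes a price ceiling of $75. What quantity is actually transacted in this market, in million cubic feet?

Rearranging supply gives qs = 8p - 188. Equilibrium: 610 - 6p = 8p - 188, so 798 = 14p and p* = 57, q* = 268.
The ceiling of 75 is above the equilibrium price 57, so it is not binding; the market clears at p* = 57, q* = 268.

268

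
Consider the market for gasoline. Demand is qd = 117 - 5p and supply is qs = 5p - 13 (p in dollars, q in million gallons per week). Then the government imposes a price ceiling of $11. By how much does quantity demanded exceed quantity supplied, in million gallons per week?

20

Setting quantity demanded equal to quantity supplied, 117 - 5p = 5p - 13, gives p* = 13 and q* = 52.
Since 11 < 13, the ceiling is binding.
At p = 11: qd = 117 - 5·11 = 62 and qs = 5·11 - 13 = 42.
Shortage = qd - qs = 62 - 42 = 20.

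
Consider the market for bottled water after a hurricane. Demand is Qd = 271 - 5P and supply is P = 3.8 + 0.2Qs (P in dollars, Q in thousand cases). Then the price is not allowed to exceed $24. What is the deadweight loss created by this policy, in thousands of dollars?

125

Rearranging supply gives Qs = 5P - 19. Equilibrium: 271 - 5P = 5P - 19, so 290 = 10P and P* = 29, Q* = 126.
Since 24 < 29, the ceiling is binding.
At P = 24: Qd = 271 - 5·24 = 151 and Qs = 5·24 - 19 = 101.
Quantity traded falls to 101. At Q = 101 the demand price is (271 - 101)/5 = 34 and the supply price is (19 + 101)/5 = 24.
Deadweight loss = ½ · (34 - 24) · (126 - 101) = ½ · 10 · 25 = 125.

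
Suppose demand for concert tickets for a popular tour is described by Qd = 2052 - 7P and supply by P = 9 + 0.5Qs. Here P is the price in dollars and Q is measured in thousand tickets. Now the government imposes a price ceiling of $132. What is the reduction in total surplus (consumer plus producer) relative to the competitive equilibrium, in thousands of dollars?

12348

Rearranging supply gives Qs = 2P - 18. Without the control the market clears where 2052 - 7P = 2P - 18, i.e. P* = 230 and Q* = 442.
Because the ceiling (132) lies below the market-clearing price, it is binding.
At P = 132: Qd = 2052 - 7·132 = 1128 and Qs = 2·132 - 18 = 246.
Quantity traded falls to 246. At Q = 246 the demand price is (2052 - 246)/7 = 258 and the supply price is (18 + 246)/2 = 132.
Deadweight loss = ½ · (258 - 132) · (442 - 246) = ½ · 126 · 196 = 12348.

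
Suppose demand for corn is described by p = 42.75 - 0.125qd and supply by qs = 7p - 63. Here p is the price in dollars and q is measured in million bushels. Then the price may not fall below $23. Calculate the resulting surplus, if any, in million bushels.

Rearranging demand gives qd = 342 - 8p. In a free market, 342 - 8p = 7p - 63 gives the equilibrium p* = 27, q* = 126.
Since 23 is below p* = 27, the floor does not bind and the free-market outcome prevails.
Since the control does not bind, there is no surplus.

0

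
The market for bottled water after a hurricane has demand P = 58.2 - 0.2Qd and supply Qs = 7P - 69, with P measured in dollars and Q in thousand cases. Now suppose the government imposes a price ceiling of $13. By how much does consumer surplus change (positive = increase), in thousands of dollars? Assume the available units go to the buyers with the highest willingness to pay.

Rearranging demand gives Qd = 291 - 5P. Equilibrium: 291 - 5P = 7P - 69, so 360 = 12P and P* = 30, Q* = 141.
Since 13 < 30, the ceiling is binding.
At P = 13: Qd = 291 - 5·13 = 226 and Qs = 7·13 - 69 = 22.
Consumer surplus without the control is ½ · (58.2 - 30) · 141 = 1988.1.
With the ceiling, 22 units are sold at 13 (assume they go to the highest-value buyers). The demand price at Q = 22 is 53.8, so CS = ½ · [(58.2 - 13) + (53.8 - 13)] · 22 = 946.
Change in consumer surplus = 946 - 1988.1 = -1042.1.

-1042.1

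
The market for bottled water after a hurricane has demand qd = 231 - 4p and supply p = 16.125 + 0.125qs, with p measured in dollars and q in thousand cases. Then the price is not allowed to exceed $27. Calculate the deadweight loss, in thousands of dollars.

Rearranging supply gives qs = 8p - 129. Equilibrium: 231 - 4p = 8p - 129, so 360 = 12p and p* = 30, q* = 111.
The ceiling of 27 is below the equilibrium price 30, so it binds.
At p = 27: qd = 231 - 4·27 = 123 and qs = 8·27 - 129 = 87.
Quantity traded falls to 87. At q = 87 the demand price is (231 - 87)/4 = 36 and the supply price is (129 + 87)/8 = 27.
Deadweight loss = ½ · (36 - 27) · (111 - 87) = ½ · 9 · 24 = 108.

108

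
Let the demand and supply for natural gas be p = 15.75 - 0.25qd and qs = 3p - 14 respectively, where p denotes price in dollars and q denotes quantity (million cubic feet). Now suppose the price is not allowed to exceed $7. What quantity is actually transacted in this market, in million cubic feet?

7

Rearranging demand gives qd = 63 - 4p. Equilibrium: 63 - 4p = 3p - 14, so 77 = 7p and p* = 11, q* = 19.
Since 7 < 11, the ceiling is binding.
At p = 7: qd = 63 - 4·7 = 35 and qs = 3·7 - 14 = 7.
The quantity actually transacted is the short side, supply: 7.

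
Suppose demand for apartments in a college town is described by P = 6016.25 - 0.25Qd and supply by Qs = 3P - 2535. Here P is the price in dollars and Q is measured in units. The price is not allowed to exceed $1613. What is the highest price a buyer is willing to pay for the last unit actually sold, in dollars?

5440.25

Rearranging demand gives Qd = 24065 - 4P. Without the control the market clears where 24065 - 4P = 3P - 2535, i.e. P* = 3800 and Q* = 8865.
Since 1613 < 3800, the ceiling is binding.
At P = 1613: Qd = 24065 - 4·1613 = 17613 and Qs = 3·1613 - 2535 = 2304.
Only 2304 units reach the market. On the demand curve, the marginal buyer's willingness to pay at Q = 2304 is (24065 - 2304)/4 = 5440.25.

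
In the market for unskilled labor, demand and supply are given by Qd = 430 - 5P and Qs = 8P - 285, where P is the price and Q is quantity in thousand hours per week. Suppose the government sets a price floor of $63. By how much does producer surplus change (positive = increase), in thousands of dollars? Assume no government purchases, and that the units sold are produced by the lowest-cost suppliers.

820

In a free market, 430 - 5P = 8P - 285 gives the equilibrium P* = 55, Q* = 155.
Since 63 > 55, the floor is binding.
At P = 63: Qd = 430 - 5·63 = 115 and Qs = 8·63 - 285 = 219.
Producer surplus without the control is ½ · (55 - 35.625) · 155 = 1501.5625.
With the floor, 115 units are sold at 63. The supply price at Q = 115 is 50, so PS = ½ · [(63 - 35.625) + (63 - 50)] · 115 = 2321.5625.
Change in producer surplus = 2321.5625 - 1501.5625 = 820.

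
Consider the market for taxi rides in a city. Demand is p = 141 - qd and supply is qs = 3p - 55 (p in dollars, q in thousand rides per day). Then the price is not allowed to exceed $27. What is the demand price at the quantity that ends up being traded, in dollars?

Rearranging demand gives qd = 141 - p. Without the control the market clears where 141 - p = 3p - 55, i.e. p* = 49 and q* = 92.
The ceiling of 27 is below the equilibrium price 49, so it binds.
At p = 27: qd = 141 - 27 = 114 and qs = 3·27 - 55 = 26.
Only 26 units reach the market. On the demand curve, the marginal buyer's willingness to pay at q = 26 is (141 - 26) = 115.

115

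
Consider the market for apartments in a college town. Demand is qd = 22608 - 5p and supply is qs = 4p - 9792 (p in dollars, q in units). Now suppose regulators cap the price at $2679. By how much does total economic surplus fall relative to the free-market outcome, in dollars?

Without the control the market clears where 22608 - 5p = 4p - 9792, i.e. p* = 3600 and q* = 4608.
The ceiling of 2679 is below the equilibrium price 3600, so it binds.
At p = 2679: qd = 22608 - 5·2679 = 9213 and qs = 4·2679 - 9792 = 924.
Quantity traded falls to 924. At q = 924 the demand price is (22608 - 924)/5 = 4336.8 and the supply price is (9792 + 924)/4 = 2679.
Deadweight loss = ½ · (4336.8 - 2679) · (4608 - 924) = ½ · 1657.8 · 3684 = 3053667.6.

3053667.6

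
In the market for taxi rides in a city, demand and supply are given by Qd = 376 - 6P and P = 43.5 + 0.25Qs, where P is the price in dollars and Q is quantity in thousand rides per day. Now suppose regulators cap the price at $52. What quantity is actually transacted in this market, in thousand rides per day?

34

Rearranging supply gives Qs = 4P - 174. In a free market, 376 - 6P = 4P - 174 gives the equilibrium P* = 55, Q* = 46.
Because the ceiling (52) lies below the market-clearing price, it is binding.
At P = 52: Qd = 376 - 6·52 = 64 and Qs = 4·52 - 174 = 34.
The quantity actually transacted is the short side, supply: 34.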